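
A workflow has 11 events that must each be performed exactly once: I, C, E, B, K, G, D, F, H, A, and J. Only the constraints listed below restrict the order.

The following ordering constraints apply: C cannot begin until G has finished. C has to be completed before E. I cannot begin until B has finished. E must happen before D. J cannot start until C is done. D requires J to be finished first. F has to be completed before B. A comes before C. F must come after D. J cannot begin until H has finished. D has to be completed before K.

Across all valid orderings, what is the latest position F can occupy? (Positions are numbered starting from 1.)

The events that are forced after F, directly or by a chain of constraints, are I, B. That's 2 events.
So at least 2 events follow F, putting F no later than position 9. That position is achievable by scheduling everything else first.

9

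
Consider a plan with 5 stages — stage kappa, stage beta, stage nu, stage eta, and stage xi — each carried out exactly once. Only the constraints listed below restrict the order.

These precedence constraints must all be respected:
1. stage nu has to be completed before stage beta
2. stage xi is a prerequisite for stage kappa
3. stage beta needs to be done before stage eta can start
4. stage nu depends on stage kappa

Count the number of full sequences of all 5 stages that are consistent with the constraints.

Only stage xi has no prerequisites, so it must go first.
Every stage is then forced in turn, so only 1 complete ordering is consistent with the constraints.

1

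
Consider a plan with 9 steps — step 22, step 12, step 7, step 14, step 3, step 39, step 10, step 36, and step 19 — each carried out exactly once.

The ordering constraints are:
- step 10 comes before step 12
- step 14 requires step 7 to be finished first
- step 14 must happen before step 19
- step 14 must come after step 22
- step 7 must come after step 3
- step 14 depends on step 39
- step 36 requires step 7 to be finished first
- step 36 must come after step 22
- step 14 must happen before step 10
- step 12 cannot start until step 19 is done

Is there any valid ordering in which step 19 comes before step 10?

No chain of constraints runs from step 10 to step 19, so step 10 is not required to come first.
That means at least one valid schedule has step 19 before step 10.

Yes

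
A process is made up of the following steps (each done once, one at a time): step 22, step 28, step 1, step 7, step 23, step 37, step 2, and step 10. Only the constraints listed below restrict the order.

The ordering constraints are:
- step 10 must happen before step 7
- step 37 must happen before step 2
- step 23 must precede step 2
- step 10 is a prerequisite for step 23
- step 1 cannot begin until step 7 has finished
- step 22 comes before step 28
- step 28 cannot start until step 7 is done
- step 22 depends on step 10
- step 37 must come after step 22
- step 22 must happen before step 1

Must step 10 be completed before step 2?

Yes

Chaining the stated constraints: step 10 → step 23 → step 2.
So step 10 must precede step 2 in any valid ordering.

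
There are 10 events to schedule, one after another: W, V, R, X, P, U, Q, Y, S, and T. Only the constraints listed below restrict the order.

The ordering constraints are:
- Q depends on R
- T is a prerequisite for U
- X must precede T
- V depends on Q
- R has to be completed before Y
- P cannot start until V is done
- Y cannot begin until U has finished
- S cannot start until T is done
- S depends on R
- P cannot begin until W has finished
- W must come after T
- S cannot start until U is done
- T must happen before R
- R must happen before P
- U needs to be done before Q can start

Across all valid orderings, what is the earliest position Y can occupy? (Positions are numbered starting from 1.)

The events that are forced before Y, directly or transitively, are R, X, U, T. That's 4 events.
With 4 mandatory predecessors, the earliest Y can sit is position 4+1 = 5, and placing just those 4 first achieves it.

5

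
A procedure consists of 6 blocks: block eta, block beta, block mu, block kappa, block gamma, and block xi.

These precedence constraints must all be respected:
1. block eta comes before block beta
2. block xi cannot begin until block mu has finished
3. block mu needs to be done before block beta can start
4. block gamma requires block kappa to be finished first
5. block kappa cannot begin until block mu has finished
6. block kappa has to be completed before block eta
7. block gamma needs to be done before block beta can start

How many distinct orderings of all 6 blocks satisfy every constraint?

Only block mu has no prerequisites, so it must go first.
Systematically extending each partial ordering one block at a time and counting, there are 10 complete orderings.

10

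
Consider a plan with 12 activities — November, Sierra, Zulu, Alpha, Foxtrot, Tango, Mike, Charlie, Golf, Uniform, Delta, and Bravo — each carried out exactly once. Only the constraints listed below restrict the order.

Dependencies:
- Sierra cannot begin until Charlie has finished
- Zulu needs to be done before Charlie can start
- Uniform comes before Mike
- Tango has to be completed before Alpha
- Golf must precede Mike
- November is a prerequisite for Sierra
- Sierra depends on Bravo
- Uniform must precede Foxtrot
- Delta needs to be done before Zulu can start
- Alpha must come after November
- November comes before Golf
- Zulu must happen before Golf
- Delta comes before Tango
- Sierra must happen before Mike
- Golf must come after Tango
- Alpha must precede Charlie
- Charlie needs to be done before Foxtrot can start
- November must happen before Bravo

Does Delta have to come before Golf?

Tracing the constraints gives a chain: Delta → Zulu → Golf.
Hence Delta necessarily comes before Golf.

Yes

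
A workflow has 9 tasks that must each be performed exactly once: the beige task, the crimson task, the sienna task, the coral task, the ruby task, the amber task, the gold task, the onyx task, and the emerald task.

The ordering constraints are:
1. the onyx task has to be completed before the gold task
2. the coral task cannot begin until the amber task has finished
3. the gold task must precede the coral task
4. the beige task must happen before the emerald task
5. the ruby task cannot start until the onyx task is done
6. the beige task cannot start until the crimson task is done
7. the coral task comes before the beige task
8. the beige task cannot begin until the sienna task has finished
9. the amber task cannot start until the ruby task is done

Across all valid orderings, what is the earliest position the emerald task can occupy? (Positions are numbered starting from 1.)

Working backwards through the constraints from the emerald task, its full set of required predecessors is the beige task, the crimson task, the sienna task, the coral task, the ruby task, the amber task, the gold task, the onyx task — 8 of them.
So at minimum 8 tasks come before the emerald task, putting the emerald task no earlier than position 9. That position is achievable by scheduling exactly those predecessors first.

9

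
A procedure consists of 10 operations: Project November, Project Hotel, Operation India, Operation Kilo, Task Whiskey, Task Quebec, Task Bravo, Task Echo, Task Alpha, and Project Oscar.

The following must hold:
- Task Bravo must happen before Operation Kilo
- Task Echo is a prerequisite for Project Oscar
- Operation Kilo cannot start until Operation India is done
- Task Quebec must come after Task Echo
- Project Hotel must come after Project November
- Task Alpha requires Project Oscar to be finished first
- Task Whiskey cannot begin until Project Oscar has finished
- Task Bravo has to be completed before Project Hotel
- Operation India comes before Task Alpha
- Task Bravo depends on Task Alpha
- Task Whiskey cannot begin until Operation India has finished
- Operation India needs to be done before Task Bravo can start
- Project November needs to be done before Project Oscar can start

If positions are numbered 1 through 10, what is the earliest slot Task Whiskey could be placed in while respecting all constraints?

Every operation that must precede Task Whiskey has to come before it. Tracing all chains that end at Task Whiskey, those operations are: Project November, Operation India, Task Echo, Project Oscar — 4 in total.
With 4 mandatory predecessors, the earliest Task Whiskey can sit is position 4+1 = 5, and placing just those 4 first achieves it.

5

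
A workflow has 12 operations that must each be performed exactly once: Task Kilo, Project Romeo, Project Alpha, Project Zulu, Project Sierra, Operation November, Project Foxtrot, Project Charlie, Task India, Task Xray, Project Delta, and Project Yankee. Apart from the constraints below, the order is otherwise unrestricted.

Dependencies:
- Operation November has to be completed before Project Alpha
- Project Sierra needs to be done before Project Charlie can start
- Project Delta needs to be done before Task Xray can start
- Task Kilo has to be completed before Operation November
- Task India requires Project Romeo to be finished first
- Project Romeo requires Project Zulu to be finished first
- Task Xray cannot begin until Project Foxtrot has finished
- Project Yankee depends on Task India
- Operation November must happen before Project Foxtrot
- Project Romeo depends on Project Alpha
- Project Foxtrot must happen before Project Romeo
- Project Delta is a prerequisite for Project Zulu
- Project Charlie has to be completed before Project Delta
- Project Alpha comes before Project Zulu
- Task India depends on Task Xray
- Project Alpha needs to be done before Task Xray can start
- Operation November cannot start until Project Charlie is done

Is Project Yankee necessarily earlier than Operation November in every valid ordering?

There is a chain Operation November → Project Alpha → Task Xray → Task India → Project Yankee, which puts Operation November before Project Yankee.
So Project Yankee does not have to come before Operation November — it cannot.

No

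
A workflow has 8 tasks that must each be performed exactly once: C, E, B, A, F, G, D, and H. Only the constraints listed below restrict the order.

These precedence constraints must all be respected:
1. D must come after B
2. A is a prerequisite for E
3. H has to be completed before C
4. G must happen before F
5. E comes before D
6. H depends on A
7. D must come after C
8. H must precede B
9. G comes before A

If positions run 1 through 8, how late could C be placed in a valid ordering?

7

The only task forced after C (directly or by a chain) is D.
With 1 mandatory successor out of 8 tasks total, the latest slot for C is 8−1 = 7, and it's reachable by doing all non-successors before C.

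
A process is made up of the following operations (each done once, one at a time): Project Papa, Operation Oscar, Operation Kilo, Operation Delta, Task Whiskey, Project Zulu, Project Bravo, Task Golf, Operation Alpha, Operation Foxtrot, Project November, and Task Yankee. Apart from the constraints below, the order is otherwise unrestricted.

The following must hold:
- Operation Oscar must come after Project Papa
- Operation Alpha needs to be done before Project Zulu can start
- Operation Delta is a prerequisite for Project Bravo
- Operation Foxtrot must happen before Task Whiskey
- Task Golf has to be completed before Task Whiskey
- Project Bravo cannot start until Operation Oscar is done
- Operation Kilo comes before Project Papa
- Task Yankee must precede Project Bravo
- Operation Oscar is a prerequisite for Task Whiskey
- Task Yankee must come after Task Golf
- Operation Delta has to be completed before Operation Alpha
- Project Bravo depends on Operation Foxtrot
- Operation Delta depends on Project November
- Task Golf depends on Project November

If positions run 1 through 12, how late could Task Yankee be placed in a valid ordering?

The only operation forced after Task Yankee (directly or by a chain) is Project Bravo.
With 1 mandatory successor out of 12 operations total, the latest slot for Task Yankee is 12−1 = 11, and it's reachable by doing all non-successors before Task Yankee.

11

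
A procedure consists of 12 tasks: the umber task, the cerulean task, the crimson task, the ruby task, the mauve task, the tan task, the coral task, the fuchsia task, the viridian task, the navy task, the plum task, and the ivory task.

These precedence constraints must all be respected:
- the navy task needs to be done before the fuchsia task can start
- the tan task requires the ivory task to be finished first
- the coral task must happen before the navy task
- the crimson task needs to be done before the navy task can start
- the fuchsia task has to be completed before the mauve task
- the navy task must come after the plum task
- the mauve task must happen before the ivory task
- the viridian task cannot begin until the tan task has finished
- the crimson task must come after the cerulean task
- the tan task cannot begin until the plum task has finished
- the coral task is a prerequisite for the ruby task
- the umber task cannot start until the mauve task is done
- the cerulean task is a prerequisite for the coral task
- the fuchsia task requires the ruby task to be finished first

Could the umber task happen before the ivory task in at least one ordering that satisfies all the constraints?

Nothing in the constraints forces the ivory task before the umber task — there is no chain from the ivory task to the umber task.
That means at least one valid schedule has the umber task before the ivory task.

Yes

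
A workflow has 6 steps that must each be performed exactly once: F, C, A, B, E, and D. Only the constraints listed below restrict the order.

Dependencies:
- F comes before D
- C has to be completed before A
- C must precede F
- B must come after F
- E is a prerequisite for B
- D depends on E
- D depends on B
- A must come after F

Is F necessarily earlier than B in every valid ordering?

There is a constraint chain F → B.
Hence F necessarily comes before B.

Yes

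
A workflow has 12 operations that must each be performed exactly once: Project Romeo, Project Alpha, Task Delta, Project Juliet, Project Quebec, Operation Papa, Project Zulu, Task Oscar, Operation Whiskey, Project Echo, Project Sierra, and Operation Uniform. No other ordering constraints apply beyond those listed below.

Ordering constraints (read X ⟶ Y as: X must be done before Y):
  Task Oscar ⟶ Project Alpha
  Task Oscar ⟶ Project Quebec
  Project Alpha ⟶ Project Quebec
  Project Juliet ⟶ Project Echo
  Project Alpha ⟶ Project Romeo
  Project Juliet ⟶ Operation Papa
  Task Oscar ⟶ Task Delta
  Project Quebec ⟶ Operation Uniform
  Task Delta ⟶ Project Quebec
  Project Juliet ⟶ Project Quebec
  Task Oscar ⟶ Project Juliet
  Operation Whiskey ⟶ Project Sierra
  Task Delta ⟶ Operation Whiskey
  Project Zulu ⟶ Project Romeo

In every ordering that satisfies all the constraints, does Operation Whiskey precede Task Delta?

No

The constraints actually force Task Delta before Operation Whiskey (via Task Delta → Operation Whiskey), not the other way around.
So Operation Whiskey never precedes Task Delta.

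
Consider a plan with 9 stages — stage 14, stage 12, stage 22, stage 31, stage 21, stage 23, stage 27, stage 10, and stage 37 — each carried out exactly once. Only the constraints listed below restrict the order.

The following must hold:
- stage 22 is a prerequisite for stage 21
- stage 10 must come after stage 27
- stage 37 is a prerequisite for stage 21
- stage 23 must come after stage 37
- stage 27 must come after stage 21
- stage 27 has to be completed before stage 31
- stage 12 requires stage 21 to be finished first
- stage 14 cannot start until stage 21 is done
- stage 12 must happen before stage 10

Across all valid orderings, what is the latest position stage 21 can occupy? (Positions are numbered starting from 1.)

4

Every stage that must follow stage 21 has to come after it. Tracing all chains starting from stage 21, those stages are: stage 14, stage 12, stage 31, stage 27, stage 10 — 5 in total.
So at least 5 stages follow stage 21, putting stage 21 no later than position 4. That position is achievable by scheduling everything else first.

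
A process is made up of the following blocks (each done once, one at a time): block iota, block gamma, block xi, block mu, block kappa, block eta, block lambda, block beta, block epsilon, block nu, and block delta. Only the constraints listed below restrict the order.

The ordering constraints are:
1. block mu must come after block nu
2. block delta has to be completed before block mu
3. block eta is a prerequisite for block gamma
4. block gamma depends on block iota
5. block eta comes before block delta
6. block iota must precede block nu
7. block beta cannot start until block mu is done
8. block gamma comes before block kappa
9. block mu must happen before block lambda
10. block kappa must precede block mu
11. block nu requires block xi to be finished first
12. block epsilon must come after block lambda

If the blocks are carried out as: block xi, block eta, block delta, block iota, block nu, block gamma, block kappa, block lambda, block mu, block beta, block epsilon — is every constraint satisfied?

In the proposed order, block lambda appears before block mu.
That contradicts the constraint that block mu must precede block lambda.

No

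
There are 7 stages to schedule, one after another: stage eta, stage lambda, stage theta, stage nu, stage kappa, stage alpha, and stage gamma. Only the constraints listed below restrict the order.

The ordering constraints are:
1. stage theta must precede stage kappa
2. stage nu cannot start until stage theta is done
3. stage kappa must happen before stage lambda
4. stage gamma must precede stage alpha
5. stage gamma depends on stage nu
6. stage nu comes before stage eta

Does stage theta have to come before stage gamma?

Yes

There is a constraint chain stage theta → stage nu → stage gamma.
Hence stage theta necessarily comes before stage gamma.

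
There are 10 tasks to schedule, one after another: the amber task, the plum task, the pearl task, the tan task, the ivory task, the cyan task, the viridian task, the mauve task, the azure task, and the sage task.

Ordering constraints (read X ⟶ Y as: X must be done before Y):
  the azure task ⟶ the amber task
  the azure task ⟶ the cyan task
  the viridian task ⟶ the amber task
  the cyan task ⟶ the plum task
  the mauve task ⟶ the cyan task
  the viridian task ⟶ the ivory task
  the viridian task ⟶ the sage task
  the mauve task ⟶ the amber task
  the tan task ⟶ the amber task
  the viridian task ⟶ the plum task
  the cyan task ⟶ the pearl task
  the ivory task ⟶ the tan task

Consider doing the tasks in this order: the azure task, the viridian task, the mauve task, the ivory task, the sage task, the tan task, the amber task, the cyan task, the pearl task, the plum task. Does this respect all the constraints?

Yes

Every stated constraint is respected: the viridian task sits at position 2, ahead of the plum task at position 10, and each of the other listed pairs likewise has the predecessor earlier in the sequence.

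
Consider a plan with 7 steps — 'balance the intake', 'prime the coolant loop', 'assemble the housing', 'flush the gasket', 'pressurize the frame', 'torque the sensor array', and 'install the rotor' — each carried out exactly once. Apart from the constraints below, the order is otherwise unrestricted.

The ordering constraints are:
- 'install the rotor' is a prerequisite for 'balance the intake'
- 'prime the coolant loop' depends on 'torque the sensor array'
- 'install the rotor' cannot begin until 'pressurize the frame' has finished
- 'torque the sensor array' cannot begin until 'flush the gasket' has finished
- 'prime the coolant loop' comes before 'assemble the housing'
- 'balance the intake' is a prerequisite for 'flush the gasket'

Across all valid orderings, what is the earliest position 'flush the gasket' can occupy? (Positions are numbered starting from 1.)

The steps that are forced before 'flush the gasket', directly or transitively, are 'balance the intake', 'pressurize the frame', 'install the rotor'. That's 3 steps.
So at minimum 3 steps come before 'flush the gasket', putting 'flush the gasket' no earlier than position 4. That position is achievable by scheduling exactly those predecessors first.

4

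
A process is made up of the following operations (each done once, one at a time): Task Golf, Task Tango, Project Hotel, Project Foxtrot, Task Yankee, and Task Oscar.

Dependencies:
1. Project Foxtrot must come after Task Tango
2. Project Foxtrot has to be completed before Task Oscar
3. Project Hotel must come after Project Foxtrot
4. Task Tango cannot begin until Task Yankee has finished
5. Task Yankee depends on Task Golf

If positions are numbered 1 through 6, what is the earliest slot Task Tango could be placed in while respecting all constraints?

Working backwards through the constraints from Task Tango, its full set of required predecessors is Task Golf, Task Yankee — 2 of them.
So at minimum 2 operations come before Task Tango, putting Task Tango no earlier than position 3. That position is achievable by scheduling exactly those predecessors first.

3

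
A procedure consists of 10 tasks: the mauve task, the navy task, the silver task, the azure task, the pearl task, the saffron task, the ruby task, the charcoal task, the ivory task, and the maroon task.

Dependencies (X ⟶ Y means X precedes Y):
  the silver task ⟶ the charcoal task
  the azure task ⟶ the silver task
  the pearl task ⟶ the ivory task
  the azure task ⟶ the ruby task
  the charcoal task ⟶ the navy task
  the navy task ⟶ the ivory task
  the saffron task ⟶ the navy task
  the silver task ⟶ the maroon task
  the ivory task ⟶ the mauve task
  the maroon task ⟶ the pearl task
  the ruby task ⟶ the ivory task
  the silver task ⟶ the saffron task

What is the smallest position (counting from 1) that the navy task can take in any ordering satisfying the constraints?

5

The tasks that are forced before the navy task, directly or transitively, are the silver task, the azure task, the saffron task, the charcoal task. That's 4 tasks.
With 4 mandatory predecessors, the earliest the navy task can sit is position 4+1 = 5, and placing just those 4 first achieves it.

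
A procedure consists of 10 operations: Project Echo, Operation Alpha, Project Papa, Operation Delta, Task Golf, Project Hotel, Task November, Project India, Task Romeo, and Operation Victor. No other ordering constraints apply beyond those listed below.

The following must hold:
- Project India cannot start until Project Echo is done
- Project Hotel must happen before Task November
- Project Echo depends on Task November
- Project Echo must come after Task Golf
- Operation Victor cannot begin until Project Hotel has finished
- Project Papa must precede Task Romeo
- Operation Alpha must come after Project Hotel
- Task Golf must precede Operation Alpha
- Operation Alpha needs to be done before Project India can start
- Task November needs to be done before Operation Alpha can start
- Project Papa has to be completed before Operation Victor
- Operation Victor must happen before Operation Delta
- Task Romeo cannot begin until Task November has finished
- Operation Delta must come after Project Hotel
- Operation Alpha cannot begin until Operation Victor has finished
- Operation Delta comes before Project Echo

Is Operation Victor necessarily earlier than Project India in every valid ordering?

There is a constraint chain Operation Victor → Operation Alpha → Project India.
So Operation Victor must precede Project India in any valid ordering.

Yes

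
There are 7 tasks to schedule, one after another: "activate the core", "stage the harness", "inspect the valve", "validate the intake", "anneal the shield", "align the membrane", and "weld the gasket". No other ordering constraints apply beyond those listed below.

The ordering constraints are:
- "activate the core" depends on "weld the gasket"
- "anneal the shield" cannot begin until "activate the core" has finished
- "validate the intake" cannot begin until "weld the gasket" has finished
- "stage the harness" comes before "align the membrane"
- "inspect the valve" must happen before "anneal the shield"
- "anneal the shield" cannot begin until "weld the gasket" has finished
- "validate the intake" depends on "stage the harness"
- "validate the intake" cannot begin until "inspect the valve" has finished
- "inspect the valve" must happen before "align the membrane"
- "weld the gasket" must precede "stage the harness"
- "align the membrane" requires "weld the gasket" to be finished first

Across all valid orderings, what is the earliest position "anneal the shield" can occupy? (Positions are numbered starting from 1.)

4

Every task that must precede "anneal the shield" has to come before it. Tracing all chains that end at "anneal the shield", those tasks are: "activate the core", "inspect the valve", "weld the gasket" — 3 in total.
So at minimum 3 tasks come before "anneal the shield", putting "anneal the shield" no earlier than position 4. That position is achievable by scheduling exactly those predecessors first.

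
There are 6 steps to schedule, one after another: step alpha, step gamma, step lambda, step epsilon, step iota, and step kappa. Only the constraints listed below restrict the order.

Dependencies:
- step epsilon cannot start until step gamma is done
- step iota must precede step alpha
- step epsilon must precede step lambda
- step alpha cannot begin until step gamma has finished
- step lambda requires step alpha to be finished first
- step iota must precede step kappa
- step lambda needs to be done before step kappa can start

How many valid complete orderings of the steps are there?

5

The steps with no prerequisites are step gamma, step iota; any of them can be placed first.
Counting all ways to extend the partial order to a total order gives 5.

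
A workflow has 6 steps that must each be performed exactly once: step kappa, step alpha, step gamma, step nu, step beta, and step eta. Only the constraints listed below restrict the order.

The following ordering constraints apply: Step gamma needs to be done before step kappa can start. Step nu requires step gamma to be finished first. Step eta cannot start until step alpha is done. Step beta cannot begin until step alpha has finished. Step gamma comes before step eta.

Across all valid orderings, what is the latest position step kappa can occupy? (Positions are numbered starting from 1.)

Nothing depends on step kappa, so it can be the final step, position 6.

6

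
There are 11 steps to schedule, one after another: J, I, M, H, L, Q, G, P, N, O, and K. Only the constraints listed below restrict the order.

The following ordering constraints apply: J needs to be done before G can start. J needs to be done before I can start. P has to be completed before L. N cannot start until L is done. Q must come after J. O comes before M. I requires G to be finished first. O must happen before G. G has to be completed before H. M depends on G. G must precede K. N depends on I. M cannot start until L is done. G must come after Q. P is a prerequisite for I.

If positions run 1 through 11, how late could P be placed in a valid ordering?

7

Every step that must follow P has to come after it. Tracing all chains starting from P, those steps are: I, M, L, N — 4 in total.
So at least 4 steps follow P, putting P no later than position 7. That position is achievable by scheduling everything else first.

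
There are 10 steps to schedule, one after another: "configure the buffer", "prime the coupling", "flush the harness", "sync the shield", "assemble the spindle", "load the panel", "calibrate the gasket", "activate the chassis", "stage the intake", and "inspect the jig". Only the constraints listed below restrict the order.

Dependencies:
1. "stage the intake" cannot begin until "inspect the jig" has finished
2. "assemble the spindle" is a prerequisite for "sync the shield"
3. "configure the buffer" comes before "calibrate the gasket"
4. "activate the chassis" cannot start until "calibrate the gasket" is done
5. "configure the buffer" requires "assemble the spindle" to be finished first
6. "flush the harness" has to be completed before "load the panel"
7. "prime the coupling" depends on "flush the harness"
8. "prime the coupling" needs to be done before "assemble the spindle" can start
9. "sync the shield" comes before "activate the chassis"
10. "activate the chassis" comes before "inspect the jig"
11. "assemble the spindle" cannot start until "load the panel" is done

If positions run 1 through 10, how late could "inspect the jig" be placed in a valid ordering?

The only step forced after "inspect the jig" (directly or by a chain) is "stage the intake".
So at least 1 step follows "inspect the jig", putting "inspect the jig" no later than position 9. That position is achievable by scheduling everything else first.

9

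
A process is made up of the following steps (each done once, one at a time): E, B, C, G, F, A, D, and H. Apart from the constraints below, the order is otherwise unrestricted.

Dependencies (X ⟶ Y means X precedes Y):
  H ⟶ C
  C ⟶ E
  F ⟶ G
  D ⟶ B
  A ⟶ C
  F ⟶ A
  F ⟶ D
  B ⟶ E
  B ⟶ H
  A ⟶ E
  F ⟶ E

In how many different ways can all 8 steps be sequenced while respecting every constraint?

28

Only F has no prerequisites, so it must go first.
Enumerating by repeatedly choosing an available step (one whose prerequisites are all placed) gives 28 distinct complete orderings.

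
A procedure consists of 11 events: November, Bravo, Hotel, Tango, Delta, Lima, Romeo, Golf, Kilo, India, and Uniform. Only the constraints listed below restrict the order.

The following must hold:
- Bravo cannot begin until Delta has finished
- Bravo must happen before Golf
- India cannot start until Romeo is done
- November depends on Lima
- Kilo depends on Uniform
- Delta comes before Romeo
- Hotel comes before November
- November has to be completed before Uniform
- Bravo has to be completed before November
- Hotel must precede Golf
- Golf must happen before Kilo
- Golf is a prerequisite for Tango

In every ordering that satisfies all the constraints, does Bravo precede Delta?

There is a chain Delta → Bravo, which puts Delta before Bravo.
So Bravo does not have to come before Delta — it cannot.

No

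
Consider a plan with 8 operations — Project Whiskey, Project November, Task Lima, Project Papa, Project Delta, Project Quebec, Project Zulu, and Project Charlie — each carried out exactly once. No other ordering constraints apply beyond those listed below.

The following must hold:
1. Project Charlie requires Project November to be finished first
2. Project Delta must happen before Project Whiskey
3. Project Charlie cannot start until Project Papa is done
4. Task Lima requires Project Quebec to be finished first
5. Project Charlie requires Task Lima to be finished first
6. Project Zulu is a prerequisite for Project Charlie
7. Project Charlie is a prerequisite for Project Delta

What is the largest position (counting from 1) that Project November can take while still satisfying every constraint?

5

Following every chain forward from Project November, the operations that must come later are Project Whiskey, Project Delta, Project Charlie — 3 of them.
So at least 3 operations follow Project November, putting Project November no later than position 5. That position is achievable by scheduling everything else first.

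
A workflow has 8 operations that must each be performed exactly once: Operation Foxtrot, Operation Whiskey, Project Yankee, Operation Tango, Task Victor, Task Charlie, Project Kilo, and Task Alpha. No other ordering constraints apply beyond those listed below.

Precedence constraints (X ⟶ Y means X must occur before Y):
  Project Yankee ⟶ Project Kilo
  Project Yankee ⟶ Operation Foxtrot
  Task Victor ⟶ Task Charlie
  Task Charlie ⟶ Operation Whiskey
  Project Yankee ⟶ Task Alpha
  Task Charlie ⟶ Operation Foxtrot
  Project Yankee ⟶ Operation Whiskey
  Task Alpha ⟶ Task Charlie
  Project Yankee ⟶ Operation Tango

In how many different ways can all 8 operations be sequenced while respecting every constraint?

228

2 operations have no prerequisites (Project Yankee, Task Victor), so any of them could come first.
Counting all ways to extend the partial order to a total order gives 228.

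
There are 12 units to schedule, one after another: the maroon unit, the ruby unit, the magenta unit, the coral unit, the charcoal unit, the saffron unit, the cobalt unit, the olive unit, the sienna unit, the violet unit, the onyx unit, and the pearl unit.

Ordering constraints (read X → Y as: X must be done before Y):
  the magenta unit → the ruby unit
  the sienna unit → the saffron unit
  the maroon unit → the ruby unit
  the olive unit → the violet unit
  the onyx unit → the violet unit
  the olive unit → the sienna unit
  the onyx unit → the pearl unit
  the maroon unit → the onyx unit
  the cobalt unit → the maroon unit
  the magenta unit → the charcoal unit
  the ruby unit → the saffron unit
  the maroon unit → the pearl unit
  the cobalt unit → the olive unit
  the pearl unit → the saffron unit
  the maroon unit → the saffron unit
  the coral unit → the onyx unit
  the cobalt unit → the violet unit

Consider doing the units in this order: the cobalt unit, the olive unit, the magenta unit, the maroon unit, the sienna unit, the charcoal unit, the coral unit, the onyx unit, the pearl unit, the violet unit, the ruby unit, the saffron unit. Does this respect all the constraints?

Every stated constraint is respected: the cobalt unit sits at position 1, ahead of the violet unit at position 10, and each of the other listed pairs likewise has the predecessor earlier in the sequence.

Yes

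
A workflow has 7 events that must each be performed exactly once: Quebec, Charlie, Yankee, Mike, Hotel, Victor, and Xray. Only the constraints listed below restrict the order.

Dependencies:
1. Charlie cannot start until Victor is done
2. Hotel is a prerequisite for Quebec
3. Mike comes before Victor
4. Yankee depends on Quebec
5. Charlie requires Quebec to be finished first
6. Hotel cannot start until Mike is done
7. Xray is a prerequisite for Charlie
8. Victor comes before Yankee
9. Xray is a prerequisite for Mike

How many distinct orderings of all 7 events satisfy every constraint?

6

Only Xray has no prerequisites, so it must go first.
Enumerating by repeatedly choosing an available event (one whose prerequisites are all placed) gives 6 distinct complete orderings.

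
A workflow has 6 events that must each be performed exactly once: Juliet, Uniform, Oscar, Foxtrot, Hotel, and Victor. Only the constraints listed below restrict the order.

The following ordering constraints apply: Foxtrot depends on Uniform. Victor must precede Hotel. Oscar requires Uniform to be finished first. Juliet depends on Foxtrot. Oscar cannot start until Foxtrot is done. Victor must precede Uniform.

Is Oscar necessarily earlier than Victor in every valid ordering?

No

In fact the dependencies run the other way: Victor → Uniform → Oscar.
So Oscar does not have to come before Victor — it cannot.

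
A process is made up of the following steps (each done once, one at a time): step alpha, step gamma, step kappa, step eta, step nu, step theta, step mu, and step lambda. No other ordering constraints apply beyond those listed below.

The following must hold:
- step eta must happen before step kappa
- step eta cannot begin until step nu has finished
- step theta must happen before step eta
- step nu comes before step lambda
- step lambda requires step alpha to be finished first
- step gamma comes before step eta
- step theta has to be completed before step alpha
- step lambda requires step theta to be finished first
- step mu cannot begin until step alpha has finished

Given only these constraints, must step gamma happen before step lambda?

No

Step gamma and step lambda are not related by any chain of constraints.
There exist valid orderings with step lambda before step gamma, so step gamma is not required to come first.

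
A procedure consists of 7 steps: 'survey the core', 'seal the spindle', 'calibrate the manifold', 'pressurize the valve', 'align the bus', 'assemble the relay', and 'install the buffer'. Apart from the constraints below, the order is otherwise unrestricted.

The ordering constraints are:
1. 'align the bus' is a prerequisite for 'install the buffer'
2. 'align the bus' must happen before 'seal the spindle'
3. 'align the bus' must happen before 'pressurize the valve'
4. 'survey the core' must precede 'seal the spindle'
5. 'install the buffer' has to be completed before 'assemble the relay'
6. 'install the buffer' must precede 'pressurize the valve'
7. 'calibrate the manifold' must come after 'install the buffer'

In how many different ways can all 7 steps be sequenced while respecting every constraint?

120

The steps with no prerequisites are 'survey the core', 'align the bus'; any of them can be placed first.
Enumerating by repeatedly choosing an available step (one whose prerequisites are all placed) gives 120 distinct complete orderings.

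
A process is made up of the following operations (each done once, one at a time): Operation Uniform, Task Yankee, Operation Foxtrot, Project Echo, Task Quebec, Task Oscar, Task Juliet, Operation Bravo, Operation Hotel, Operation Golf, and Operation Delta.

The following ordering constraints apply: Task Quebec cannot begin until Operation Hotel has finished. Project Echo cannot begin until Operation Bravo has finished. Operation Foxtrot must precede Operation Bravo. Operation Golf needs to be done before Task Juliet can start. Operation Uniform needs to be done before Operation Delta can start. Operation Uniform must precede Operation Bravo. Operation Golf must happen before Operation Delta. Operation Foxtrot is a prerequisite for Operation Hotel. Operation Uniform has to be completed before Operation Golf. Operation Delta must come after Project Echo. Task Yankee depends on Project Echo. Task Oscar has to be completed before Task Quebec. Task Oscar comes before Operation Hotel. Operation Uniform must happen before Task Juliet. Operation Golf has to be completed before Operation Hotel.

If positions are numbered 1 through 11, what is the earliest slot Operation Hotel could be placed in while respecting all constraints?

5

Working backwards through the constraints from Operation Hotel, its full set of required predecessors is Operation Uniform, Operation Foxtrot, Task Oscar, Operation Golf — 4 of them.
So at minimum 4 operations come before Operation Hotel, putting Operation Hotel no earlier than position 5. That position is achievable by scheduling exactly those predecessors first.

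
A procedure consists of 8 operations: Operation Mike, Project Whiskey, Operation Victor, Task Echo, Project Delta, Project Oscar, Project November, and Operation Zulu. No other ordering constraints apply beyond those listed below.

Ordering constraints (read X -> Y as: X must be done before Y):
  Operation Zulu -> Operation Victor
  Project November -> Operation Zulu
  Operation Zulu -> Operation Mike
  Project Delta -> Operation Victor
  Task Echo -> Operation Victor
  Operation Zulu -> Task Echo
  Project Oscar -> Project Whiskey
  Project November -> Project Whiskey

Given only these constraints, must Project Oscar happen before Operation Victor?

Project Oscar and Operation Victor are not related by any chain of constraints.
A valid ordering placing Operation Victor before Project Oscar exists, so the answer is no.

No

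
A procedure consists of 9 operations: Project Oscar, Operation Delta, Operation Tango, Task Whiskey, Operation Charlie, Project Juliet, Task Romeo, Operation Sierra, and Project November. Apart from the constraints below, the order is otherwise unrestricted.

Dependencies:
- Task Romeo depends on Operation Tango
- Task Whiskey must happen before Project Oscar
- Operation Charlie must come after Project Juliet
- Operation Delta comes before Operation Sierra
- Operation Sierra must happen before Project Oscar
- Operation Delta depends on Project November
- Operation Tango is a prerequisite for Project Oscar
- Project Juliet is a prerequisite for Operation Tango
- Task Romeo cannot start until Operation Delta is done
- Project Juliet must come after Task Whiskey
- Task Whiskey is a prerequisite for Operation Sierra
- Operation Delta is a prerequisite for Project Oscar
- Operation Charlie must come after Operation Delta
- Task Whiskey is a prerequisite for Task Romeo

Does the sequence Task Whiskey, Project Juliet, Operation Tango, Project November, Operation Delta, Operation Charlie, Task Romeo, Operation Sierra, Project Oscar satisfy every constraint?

Yes

Checking each listed constraint against this order: for instance, Task Whiskey is in position 1 and Project Oscar in position 9, so that constraint holds — and the remaining constraints check out the same way.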